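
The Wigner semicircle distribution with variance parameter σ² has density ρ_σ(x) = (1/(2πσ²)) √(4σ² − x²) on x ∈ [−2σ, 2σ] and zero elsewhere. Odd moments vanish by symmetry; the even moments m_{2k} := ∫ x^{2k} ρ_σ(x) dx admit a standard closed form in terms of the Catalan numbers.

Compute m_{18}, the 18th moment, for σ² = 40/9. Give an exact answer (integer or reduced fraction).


By the scaled semicircle moment identity, m_{2k} = σ^{2k} · C_k with k = 9.
C_9 = (1/(k+1)) · C(2k, k) = (1/10) · C(18, 9) = (1/10) · 48620 = 4862.
σ^{2k} = (σ²)^k = (40/9)^9 = 262144000000000/387420489.

Therefore m_{18} = σ^{18} · C_9 = (262144000000000/387420489) · 4862 = 1274544128000000000/387420489.


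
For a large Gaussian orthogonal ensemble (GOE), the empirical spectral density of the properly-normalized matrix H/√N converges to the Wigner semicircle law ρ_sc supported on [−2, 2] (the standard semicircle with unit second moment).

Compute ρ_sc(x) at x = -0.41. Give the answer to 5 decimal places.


ρ_sc(x) = (1/(2π)) √(4 − x²). With x = -0.41:
  4 − x² = 4 − (-0.41)² = 4 − 0.168100 = 3.831900.
  √(4 − x²) = 1.957524.
  1/(2π) = 0.159155.
  ρ_sc(-0.41) = 0.159155 · 1.957524 = 0.311550.

Rounded to 5 decimal places: ρ_sc(-0.41) ≈ 0.31155.


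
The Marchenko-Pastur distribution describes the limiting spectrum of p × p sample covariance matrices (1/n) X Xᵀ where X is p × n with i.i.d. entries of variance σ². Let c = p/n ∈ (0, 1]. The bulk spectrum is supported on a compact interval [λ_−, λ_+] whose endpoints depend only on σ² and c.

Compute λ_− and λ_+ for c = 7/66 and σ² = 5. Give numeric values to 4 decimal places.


c = 7/66 = 0.106061; √c = 0.325669.
λ_− = σ² (1 − √c)² = 5 · (1 − 0.325669)² = 5 · (0.674331)² = 2.273608.
λ_+ = σ² (1 + √c)² = 5 · (1 + 0.325669)² = 5 · (1.325669)² = 8.786998.

Rounded to 4 decimal places: λ_− ≈ 2.2736, λ_+ ≈ 8.7870.


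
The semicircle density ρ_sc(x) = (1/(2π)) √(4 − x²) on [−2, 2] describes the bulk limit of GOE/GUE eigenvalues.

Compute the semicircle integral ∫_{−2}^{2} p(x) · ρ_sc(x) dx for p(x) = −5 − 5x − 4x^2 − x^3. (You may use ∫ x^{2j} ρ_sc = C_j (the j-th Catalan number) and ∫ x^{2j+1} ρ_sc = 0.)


Write p(x) = Σ a_i x^i, split into monomials and integrate each against ρ_sc separately.
Using ∫ x^{2j} ρ_sc = C_j = (1/(j+1)) C(2j, j) (Catalan numbers) and ∫ x^{2j+1} ρ_sc = 0 (odd monomials vanish by symmetry):
  i = 0 (even): a_0 · C_{0} = -5 · 1 = -5
  i = 1 (odd): ∫ x^1 ρ_sc = 0 (vanishes)
  i = 2 (even): a_2 · C_{1} = -4 · 1 = -4
  i = 3 (odd): ∫ x^3 ρ_sc = 0 (vanishes)

Summing the contributions: ∫_{−2}^{2} p(x) ρ_sc(x) dx = (-5) + (-4) = -9.


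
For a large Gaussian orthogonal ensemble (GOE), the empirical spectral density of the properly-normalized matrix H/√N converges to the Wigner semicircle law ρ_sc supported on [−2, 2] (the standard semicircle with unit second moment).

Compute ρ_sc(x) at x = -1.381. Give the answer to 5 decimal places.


ρ_sc(x) = (1/(2π)) √(4 − x²). With x = -1.381:
  4 − x² = 4 − (-1.381)² = 4 − 1.907161 = 2.092839.
  √(4 − x²) = 1.446665.
  1/(2π) = 0.159155.
  ρ_sc(-1.381) = 0.159155 · 1.446665 = 0.230244.

Rounded to 5 decimal places: ρ_sc(-1.381) ≈ 0.23024.


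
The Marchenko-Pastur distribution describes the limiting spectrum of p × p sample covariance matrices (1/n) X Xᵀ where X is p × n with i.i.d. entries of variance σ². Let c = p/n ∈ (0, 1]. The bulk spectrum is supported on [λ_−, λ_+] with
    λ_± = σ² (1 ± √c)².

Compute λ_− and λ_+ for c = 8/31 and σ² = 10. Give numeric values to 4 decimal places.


c = 8/31 = 0.258065; √c = 0.508001.
λ_− = σ² (1 − √c)² = 10 · (1 − 0.508001)² = 10 · (0.491999)² = 2.420635.
λ_+ = σ² (1 + √c)² = 10 · (1 + 0.508001)² = 10 · (1.508001)² = 22.740655.

Rounded to 4 decimal places: λ_− ≈ 2.4206, λ_+ ≈ 22.7407.


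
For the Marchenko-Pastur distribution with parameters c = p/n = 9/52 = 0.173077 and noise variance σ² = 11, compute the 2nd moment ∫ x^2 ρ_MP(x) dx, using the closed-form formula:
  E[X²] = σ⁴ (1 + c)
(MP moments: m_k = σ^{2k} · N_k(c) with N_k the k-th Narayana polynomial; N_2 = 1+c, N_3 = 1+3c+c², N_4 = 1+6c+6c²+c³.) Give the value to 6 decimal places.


E[X²] = σ⁴ (1 + c) (second MP moment). With σ² = 11 (so σ⁴ = 121) and c = 9/52 = 0.173077: E[X²] = 121 · (1 + 0.173077) = 121 · 1.173077.

So E[X^2] = 141.942308.


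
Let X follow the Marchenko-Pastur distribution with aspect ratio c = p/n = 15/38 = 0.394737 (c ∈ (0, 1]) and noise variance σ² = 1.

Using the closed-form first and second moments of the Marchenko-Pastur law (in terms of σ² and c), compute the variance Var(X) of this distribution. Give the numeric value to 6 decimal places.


Recall the MP moments m_1 = E[X] = σ² and m_2 = E[X²] = σ⁴ (1 + c).
m_1 = E[X] = σ² = 1, so m_1² = 1.
m_2 = E[X²] = σ⁴ (1 + c) = 1 · (1 + 0.394737) = 1 · 1.394737 = 1.394737.
(Note m_2 − m_1² simplifies to c · σ⁴ = 0.394737 · 1.)

Var(X) = m_2 − m_1² = 1.394737 − 1 = 0.394737.


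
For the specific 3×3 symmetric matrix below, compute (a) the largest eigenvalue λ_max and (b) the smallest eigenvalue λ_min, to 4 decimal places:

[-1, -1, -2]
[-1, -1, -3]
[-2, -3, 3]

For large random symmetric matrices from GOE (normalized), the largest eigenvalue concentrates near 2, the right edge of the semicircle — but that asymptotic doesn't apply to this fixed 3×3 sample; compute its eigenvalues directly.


Since M is real symmetric, all three eigenvalues are real; they are the roots of det(λI − M) = λ³ − (tr M) λ² + s λ − det M, where s is the sum of the principal 2×2 minors.
tr M = -1 + (-1) + 3 = 1.
s = ((-1)·(-1) − (-1)²) + ((-1)·3 − (-2)²) + ((-1)·3 − (-3)²) = 0 + (-7) + (-12) = -19.
det M (expand along row 1) = (-1)·(-12) − (-1)·(-9) + (-2)·1 = 1.
Characteristic polynomial: λ³ − λ² − 19λ − 1 = 0.
Substitute λ = y + (tr M)/3 = y + 0.333333 to remove the quadratic term: y³ + p·y + q = 0 with p = s − (tr M)²/3 = -19.333333 and q = −2(tr M)³/27 + (tr M)·s/3 − det M = -7.407407.
Three real roots ⇒ use the trigonometric (Viète) form: r = 2√(−p/3) = 5.077182, φ = arccos(3q/(p·r)) = arccos(0.226390) = 1.342426 rad.
y_k = r·cos(φ/3 − 2πk/3) for k = 0, 1, 2 gives y = 4.577295, -0.386119, -4.191175.
λ_k = y_k + 0.333333 gives λ = 4.9106, -0.0528, -3.8578 (check: the sum is 1.0000 = tr M).

Hence λ_max = 4.9106 and λ_min = -3.8578.


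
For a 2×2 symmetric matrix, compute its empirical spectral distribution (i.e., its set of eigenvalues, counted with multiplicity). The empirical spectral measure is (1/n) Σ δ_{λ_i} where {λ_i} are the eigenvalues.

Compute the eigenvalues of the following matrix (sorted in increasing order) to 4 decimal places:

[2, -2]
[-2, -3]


Since M is real symmetric, both eigenvalues are real; they are the roots of det(λI − M) = λ² − (tr M) λ + det M.
tr M = 2 + (-3) = -1.
det M = 2·(-3) − (-2)² = -6 − 4 = -10.
Characteristic polynomial: λ² + λ − 10 = 0.
Discriminant Δ = (tr M)² − 4·det M = 1 − (-40) = 41; √Δ = 6.403124.
λ = (tr M ± √Δ)/2 = (-1 ± 6.403124)/2, giving (tr M − √Δ)/2 = -3.7016 and (tr M + √Δ)/2 = 2.7016.

Eigenvalues sorted in increasing order: [-3.7016, 2.7016].


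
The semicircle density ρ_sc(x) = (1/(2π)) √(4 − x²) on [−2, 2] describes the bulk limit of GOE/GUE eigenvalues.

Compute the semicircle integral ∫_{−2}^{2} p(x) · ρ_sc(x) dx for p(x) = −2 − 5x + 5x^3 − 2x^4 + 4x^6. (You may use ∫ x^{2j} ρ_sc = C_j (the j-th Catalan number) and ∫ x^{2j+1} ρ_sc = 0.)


Write p(x) = Σ a_i x^i, split into monomials and integrate each against ρ_sc separately.
Using ∫ x^{2j} ρ_sc = C_j = (1/(j+1)) C(2j, j) (Catalan numbers) and ∫ x^{2j+1} ρ_sc = 0 (odd monomials vanish by symmetry):
  i = 0 (even): a_0 · C_{0} = -2 · 1 = -2
  i = 1 (odd): ∫ x^1 ρ_sc = 0 (vanishes)
  i = 3 (odd): ∫ x^3 ρ_sc = 0 (vanishes)
  i = 4 (even): a_4 · C_{2} = -2 · 2 = -4
  i = 6 (even): a_6 · C_{3} = 4 · 5 = 20

Summing the contributions: ∫_{−2}^{2} p(x) ρ_sc(x) dx = (-2) + (-4) + 20 = 14.


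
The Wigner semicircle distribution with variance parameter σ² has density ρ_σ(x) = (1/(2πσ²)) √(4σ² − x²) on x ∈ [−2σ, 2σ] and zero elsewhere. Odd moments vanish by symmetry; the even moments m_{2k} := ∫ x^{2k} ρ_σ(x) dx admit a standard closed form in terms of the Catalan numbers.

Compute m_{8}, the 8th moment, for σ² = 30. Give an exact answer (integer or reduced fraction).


By the scaled semicircle moment identity, m_{2k} = σ^{2k} · C_k with k = 4.
C_4 = (1/(k+1)) · C(2k, k) = (1/5) · C(8, 4) = (1/5) · 70 = 14.
σ^{2k} = (σ²)^k = (30)^4 = 810000.

Therefore m_{8} = σ^{8} · C_4 = 810000 · 14 = 11340000.


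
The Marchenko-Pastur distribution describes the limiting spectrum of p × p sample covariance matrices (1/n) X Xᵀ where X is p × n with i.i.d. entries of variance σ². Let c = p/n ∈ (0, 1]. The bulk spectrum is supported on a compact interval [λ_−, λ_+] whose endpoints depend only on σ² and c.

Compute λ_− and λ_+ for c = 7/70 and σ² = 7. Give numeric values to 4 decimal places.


c = 7/70 = 0.100000; √c = 0.316228.
λ_− = σ² (1 − √c)² = 7 · (1 − 0.316228)² = 7 · (0.683772)² = 3.272811.
λ_+ = σ² (1 + √c)² = 7 · (1 + 0.316228)² = 7 · (1.316228)² = 12.127189.

Rounded to 4 decimal places: λ_− ≈ 3.2728, λ_+ ≈ 12.1272.


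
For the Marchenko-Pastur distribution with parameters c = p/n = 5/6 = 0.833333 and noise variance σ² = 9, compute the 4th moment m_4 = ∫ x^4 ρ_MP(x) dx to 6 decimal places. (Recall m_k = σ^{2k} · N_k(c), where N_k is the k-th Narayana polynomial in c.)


E[X⁴] = σ⁸ (1 + 6c + 6c² + c³) (fourth MP moment). With σ² = 9 (so σ⁸ = 6561) and c = 5/6 = 0.833333: E[X⁴] = 6561 · (1 + 6·0.833333 + 6·(0.833333)² + (0.833333)³) = 6561 · 10.745370.

So E[X^4] = 70500.375000.


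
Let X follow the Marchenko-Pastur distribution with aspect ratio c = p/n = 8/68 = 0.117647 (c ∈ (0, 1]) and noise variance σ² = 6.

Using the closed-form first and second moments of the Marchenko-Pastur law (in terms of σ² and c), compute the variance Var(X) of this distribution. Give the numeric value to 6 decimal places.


Recall the MP moments m_1 = E[X] = σ² and m_2 = E[X²] = σ⁴ (1 + c).
m_1 = E[X] = σ² = 6, so m_1² = 36.
m_2 = E[X²] = σ⁴ (1 + c) = 36 · (1 + 0.117647) = 36 · 1.117647 = 40.235294.
(Note m_2 − m_1² simplifies to c · σ⁴ = 0.117647 · 36.)

Var(X) = m_2 − m_1² = 40.235294 − 36 = 4.235294.


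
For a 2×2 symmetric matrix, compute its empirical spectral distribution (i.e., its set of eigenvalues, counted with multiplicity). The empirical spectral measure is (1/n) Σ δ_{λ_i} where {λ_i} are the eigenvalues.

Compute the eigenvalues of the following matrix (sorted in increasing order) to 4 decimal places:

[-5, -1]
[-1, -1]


Since M is real symmetric, both eigenvalues are real; they are the roots of det(λI − M) = λ² − (tr M) λ + det M.
tr M = -5 + (-1) = -6.
det M = (-5)·(-1) − (-1)² = 5 − 1 = 4.
Characteristic polynomial: λ² + 6λ + 4 = 0.
Discriminant Δ = (tr M)² − 4·det M = 36 − 16 = 20; √Δ = 4.472136.
λ = (tr M ± √Δ)/2 = (-6 ± 4.472136)/2, giving (tr M − √Δ)/2 = -5.2361 and (tr M + √Δ)/2 = -0.7639.

Eigenvalues sorted in increasing order: [-5.2361, -0.7639].


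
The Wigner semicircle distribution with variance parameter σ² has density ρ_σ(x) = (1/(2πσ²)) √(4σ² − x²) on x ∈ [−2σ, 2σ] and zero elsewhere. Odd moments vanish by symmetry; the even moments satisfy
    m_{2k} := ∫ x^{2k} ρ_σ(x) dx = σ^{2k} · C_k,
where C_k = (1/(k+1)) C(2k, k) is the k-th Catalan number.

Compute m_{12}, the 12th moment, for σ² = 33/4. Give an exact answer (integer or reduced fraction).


By the scaled semicircle moment identity, m_{2k} = σ^{2k} · C_k with k = 6.
C_6 = (1/(k+1)) · C(2k, k) = (1/7) · C(12, 6) = (1/7) · 924 = 132.
σ^{2k} = (σ²)^k = (33/4)^6 = 1291467969/4096.

Therefore m_{12} = σ^{12} · C_6 = (1291467969/4096) · 132 = 42618442977/1024.


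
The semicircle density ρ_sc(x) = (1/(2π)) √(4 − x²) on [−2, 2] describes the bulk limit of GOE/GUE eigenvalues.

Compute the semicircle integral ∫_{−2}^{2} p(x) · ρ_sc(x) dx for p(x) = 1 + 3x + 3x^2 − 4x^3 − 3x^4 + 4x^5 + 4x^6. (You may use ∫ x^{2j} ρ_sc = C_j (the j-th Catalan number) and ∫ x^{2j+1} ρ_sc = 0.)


Write p(x) = Σ a_i x^i, split into monomials and integrate each against ρ_sc separately.
Using ∫ x^{2j} ρ_sc = C_j = (1/(j+1)) C(2j, j) (Catalan numbers) and ∫ x^{2j+1} ρ_sc = 0 (odd monomials vanish by symmetry):
  i = 0 (even): a_0 · C_{0} = 1 · 1 = 1
  i = 1 (odd): ∫ x^1 ρ_sc = 0 (vanishes)
  i = 2 (even): a_2 · C_{1} = 3 · 1 = 3
  i = 3 (odd): ∫ x^3 ρ_sc = 0 (vanishes)
  i = 4 (even): a_4 · C_{2} = -3 · 2 = -6
  i = 5 (odd): ∫ x^5 ρ_sc = 0 (vanishes)
  i = 6 (even): a_6 · C_{3} = 4 · 5 = 20

Summing the contributions: ∫_{−2}^{2} p(x) ρ_sc(x) dx = 1 + 3 + (-6) + 20 = 18.


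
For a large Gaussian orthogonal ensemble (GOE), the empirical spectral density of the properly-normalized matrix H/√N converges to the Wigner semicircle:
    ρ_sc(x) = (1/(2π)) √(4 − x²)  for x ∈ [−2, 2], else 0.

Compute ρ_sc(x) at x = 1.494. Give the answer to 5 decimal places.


ρ_sc(x) = (1/(2π)) √(4 − x²). With x = 1.494:
  4 − x² = 4 − (1.494)² = 4 − 2.232036 = 1.767964.
  √(4 − x²) = 1.329648.
  1/(2π) = 0.159155.
  ρ_sc(1.494) = 0.159155 · 1.329648 = 0.211620.

Rounded to 5 decimal places: ρ_sc(1.494) ≈ 0.21162.


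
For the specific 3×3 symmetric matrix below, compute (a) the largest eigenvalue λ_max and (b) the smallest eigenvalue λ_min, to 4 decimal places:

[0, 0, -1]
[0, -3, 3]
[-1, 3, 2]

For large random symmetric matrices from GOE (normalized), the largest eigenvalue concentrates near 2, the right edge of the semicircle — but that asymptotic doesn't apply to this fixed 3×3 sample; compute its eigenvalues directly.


Since M is real symmetric, all three eigenvalues are real; they are the roots of det(λI − M) = λ³ − (tr M) λ² + s λ − det M, where s is the sum of the principal 2×2 minors.
tr M = 0 + (-3) + 2 = -1.
s = (0·(-3) − 0²) + (0·2 − (-1)²) + ((-3)·2 − 3²) = 0 + (-1) + (-15) = -16.
det M (expand along row 1) = 0·(-15) − 0·3 + (-1)·(-3) = 3.
Characteristic polynomial: λ³ + λ² − 16λ − 3 = 0.
Substitute λ = y + (tr M)/3 = y − 0.333333 to remove the quadratic term: y³ + p·y + q = 0 with p = s − (tr M)²/3 = -16.333333 and q = −2(tr M)³/27 + (tr M)·s/3 − det M = 2.407407.
Three real roots ⇒ use the trigonometric (Viète) form: r = 2√(−p/3) = 4.666667, φ = arccos(3q/(p·r)) = arccos(-0.094752) = 1.665691 rad.
y_k = r·cos(φ/3 − 2πk/3) for k = 0, 1, 2 gives y = 3.965636, 0.147589, -4.113225.
λ_k = y_k − 0.333333 gives λ = 3.6323, -0.1857, -4.4466 (check: the sum is -1.0000 = tr M).

Hence λ_max = 3.6323 and λ_min = -4.4466.


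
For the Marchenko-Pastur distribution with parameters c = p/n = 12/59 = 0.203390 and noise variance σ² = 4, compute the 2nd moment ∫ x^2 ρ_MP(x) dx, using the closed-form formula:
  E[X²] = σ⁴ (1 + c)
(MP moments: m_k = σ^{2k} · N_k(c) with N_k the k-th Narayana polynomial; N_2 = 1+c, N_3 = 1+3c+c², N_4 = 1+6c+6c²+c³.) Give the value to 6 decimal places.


E[X²] = σ⁴ (1 + c) (second MP moment). With σ² = 4 (so σ⁴ = 16) and c = 12/59 = 0.203390: E[X²] = 16 · (1 + 0.203390) = 16 · 1.203390.

So E[X^2] = 19.254237.


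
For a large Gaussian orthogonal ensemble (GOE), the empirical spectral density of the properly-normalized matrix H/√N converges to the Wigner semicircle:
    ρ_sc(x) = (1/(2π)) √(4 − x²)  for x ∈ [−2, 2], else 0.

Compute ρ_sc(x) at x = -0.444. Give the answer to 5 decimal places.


ρ_sc(x) = (1/(2π)) √(4 − x²). With x = -0.444:
  4 − x² = 4 − (-0.444)² = 4 − 0.197136 = 3.802864.
  √(4 − x²) = 1.950093.
  1/(2π) = 0.159155.
  ρ_sc(-0.444) = 0.159155 · 1.950093 = 0.310367.

Rounded to 5 decimal places: ρ_sc(-0.444) ≈ 0.31037.


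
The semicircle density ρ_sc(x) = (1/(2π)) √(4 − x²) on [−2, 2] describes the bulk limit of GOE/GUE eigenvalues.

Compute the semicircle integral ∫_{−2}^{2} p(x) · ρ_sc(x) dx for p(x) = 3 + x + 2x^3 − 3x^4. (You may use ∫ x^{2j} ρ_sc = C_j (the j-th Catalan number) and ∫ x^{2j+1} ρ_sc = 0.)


Write p(x) = Σ a_i x^i, split into monomials and integrate each against ρ_sc separately.
Using ∫ x^{2j} ρ_sc = C_j = (1/(j+1)) C(2j, j) (Catalan numbers) and ∫ x^{2j+1} ρ_sc = 0 (odd monomials vanish by symmetry):
  i = 0 (even): a_0 · C_{0} = 3 · 1 = 3
  i = 1 (odd): ∫ x^1 ρ_sc = 0 (vanishes)
  i = 3 (odd): ∫ x^3 ρ_sc = 0 (vanishes)
  i = 4 (even): a_4 · C_{2} = -3 · 2 = -6

Summing the contributions: ∫_{−2}^{2} p(x) ρ_sc(x) dx = 3 + (-6) = -3.


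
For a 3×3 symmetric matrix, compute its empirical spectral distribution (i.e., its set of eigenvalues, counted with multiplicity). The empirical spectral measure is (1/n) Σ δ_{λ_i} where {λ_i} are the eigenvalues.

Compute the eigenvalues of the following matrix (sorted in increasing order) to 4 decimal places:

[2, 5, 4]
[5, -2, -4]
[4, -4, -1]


Since M is real symmetric, all three eigenvalues are real; they are the roots of det(λI − M) = λ³ − (tr M) λ² + s λ − det M, where s is the sum of the principal 2×2 minors.
tr M = 2 + (-2) + (-1) = -1.
s = (2·(-2) − 5²) + (2·(-1) − 4²) + ((-2)·(-1) − (-4)²) = -29 + (-18) + (-14) = -61.
det M (expand along row 1) = 2·(-14) − 5·11 + 4·(-12) = -131.
Characteristic polynomial: λ³ + λ² − 61λ + 131 = 0.
Substitute λ = y + (tr M)/3 = y − 0.333333 to remove the quadratic term: y³ + p·y + q = 0 with p = s − (tr M)²/3 = -61.333333 and q = −2(tr M)³/27 + (tr M)·s/3 − det M = 151.407407.
Three real roots ⇒ use the trigonometric (Viète) form: r = 2√(−p/3) = 9.043107, φ = arccos(3q/(p·r)) = arccos(-0.818944) = 2.530365 rad.
y_k = r·cos(φ/3 − 2πk/3) for k = 0, 1, 2 gives y = 6.012637, 2.843424, -8.856060.
λ_k = y_k − 0.333333 gives λ = 5.6793, 2.5101, -9.1894 (check: the sum is -1.0000 = tr M).

Eigenvalues sorted in increasing order: [-9.1894, 2.5101, 5.6793].


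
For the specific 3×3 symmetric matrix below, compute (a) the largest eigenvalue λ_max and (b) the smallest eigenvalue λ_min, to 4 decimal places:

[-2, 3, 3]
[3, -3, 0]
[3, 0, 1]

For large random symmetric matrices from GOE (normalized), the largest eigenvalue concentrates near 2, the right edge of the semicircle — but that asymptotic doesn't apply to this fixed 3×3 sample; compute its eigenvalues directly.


Since M is real symmetric, all three eigenvalues are real; they are the roots of det(λI − M) = λ³ − (tr M) λ² + s λ − det M, where s is the sum of the principal 2×2 minors.
tr M = -2 + (-3) + 1 = -4.
s = ((-2)·(-3) − 3²) + ((-2)·1 − 3²) + ((-3)·1 − 0²) = -3 + (-11) + (-3) = -17.
det M (expand along row 1) = (-2)·(-3) − 3·3 + 3·9 = 24.
Characteristic polynomial: λ³ + 4λ² − 17λ − 24 = 0.
Substitute λ = y + (tr M)/3 = y − 1.333333 to remove the quadratic term: y³ + p·y + q = 0 with p = s − (tr M)²/3 = -22.333333 and q = −2(tr M)³/27 + (tr M)·s/3 − det M = 3.407407.
Three real roots ⇒ use the trigonometric (Viète) form: r = 2√(−p/3) = 5.456902, φ = arccos(3q/(p·r)) = arccos(-0.083878) = 1.654773 rad.
y_k = r·cos(φ/3 − 2πk/3) for k = 0, 1, 2 gives y = 4.647599, 0.152730, -4.800329.
λ_k = y_k − 1.333333 gives λ = 3.3143, -1.1806, -6.1337 (check: the sum is -4.0000 = tr M).

Hence λ_max = 3.3143 and λ_min = -6.1337.


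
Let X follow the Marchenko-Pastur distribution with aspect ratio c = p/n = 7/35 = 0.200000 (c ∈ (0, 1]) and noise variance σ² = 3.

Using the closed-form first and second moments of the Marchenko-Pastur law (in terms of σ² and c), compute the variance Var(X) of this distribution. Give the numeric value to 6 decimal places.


Recall the MP moments m_1 = E[X] = σ² and m_2 = E[X²] = σ⁴ (1 + c).
m_1 = E[X] = σ² = 3, so m_1² = 9.
m_2 = E[X²] = σ⁴ (1 + c) = 9 · (1 + 0.200000) = 9 · 1.200000 = 10.800000.
(Note m_2 − m_1² simplifies to c · σ⁴ = 0.200000 · 9.)

Var(X) = m_2 − m_1² = 10.800000 − 9 = 1.800000.


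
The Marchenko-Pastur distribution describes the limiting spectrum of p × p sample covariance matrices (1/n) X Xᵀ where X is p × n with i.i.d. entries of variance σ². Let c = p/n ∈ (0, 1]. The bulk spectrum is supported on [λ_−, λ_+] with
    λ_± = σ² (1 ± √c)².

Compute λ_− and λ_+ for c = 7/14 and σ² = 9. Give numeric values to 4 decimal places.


c = 7/14 = 0.500000; √c = 0.707107.
λ_− = σ² (1 − √c)² = 9 · (1 − 0.707107)² = 9 · (0.292893)² = 0.772078.
λ_+ = σ² (1 + √c)² = 9 · (1 + 0.707107)² = 9 · (1.707107)² = 26.227922.

Rounded to 4 decimal places: λ_− ≈ 0.7721, λ_+ ≈ 26.2279.


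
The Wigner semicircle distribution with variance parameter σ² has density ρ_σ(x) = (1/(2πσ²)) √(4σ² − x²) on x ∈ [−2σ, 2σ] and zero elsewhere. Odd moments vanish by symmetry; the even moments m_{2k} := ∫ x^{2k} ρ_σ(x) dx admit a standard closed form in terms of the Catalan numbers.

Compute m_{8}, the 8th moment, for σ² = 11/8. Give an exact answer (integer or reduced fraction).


By the scaled semicircle moment identity, m_{2k} = σ^{2k} · C_k with k = 4.
C_4 = (1/(k+1)) · C(2k, k) = (1/5) · C(8, 4) = (1/5) · 70 = 14.
σ^{2k} = (σ²)^k = (11/8)^4 = 14641/4096.

Therefore m_{8} = σ^{8} · C_4 = (14641/4096) · 14 = 102487/2048.


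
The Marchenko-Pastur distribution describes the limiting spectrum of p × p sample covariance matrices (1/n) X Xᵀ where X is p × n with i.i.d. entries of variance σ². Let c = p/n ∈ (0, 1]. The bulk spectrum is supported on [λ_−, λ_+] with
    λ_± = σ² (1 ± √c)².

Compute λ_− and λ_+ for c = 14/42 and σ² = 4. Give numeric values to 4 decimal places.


c = 14/42 = 0.333333; √c = 0.577350.
λ_− = σ² (1 − √c)² = 4 · (1 − 0.577350)² = 4 · (0.422650)² = 0.714531.
λ_+ = σ² (1 + √c)² = 4 · (1 + 0.577350)² = 4 · (1.577350)² = 9.952135.

Rounded to 4 decimal places: λ_− ≈ 0.7145, λ_+ ≈ 9.9521.


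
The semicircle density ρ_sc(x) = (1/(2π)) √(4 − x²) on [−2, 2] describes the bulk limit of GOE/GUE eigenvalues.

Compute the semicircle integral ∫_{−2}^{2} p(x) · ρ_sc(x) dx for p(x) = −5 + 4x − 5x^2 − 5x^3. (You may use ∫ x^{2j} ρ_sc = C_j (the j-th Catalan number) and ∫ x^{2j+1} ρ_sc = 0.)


Write p(x) = Σ a_i x^i, split into monomials and integrate each against ρ_sc separately.
Using ∫ x^{2j} ρ_sc = C_j = (1/(j+1)) C(2j, j) (Catalan numbers) and ∫ x^{2j+1} ρ_sc = 0 (odd monomials vanish by symmetry):
  i = 0 (even): a_0 · C_{0} = -5 · 1 = -5
  i = 1 (odd): ∫ x^1 ρ_sc = 0 (vanishes)
  i = 2 (even): a_2 · C_{1} = -5 · 1 = -5
  i = 3 (odd): ∫ x^3 ρ_sc = 0 (vanishes)

Summing the contributions: ∫_{−2}^{2} p(x) ρ_sc(x) dx = (-5) + (-5) = -10.


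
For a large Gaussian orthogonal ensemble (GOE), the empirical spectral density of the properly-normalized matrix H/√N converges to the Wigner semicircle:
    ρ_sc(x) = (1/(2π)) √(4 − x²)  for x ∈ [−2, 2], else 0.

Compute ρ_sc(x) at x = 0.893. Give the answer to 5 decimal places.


ρ_sc(x) = (1/(2π)) √(4 − x²). With x = 0.893:
  4 − x² = 4 − (0.893)² = 4 − 0.797449 = 3.202551.
  √(4 − x²) = 1.789567.
  1/(2π) = 0.159155.
  ρ_sc(0.893) = 0.159155 · 1.789567 = 0.284818.

Rounded to 5 decimal places: ρ_sc(0.893) ≈ 0.28482.


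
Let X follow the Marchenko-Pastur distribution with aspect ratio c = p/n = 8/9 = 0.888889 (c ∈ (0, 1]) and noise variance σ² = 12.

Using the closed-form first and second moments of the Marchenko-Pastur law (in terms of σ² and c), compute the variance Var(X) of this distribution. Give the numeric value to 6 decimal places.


Recall the MP moments m_1 = E[X] = σ² and m_2 = E[X²] = σ⁴ (1 + c).
m_1 = E[X] = σ² = 12, so m_1² = 144.
m_2 = E[X²] = σ⁴ (1 + c) = 144 · (1 + 0.888889) = 144 · 1.888889 = 272.000000.
(Note m_2 − m_1² simplifies to c · σ⁴ = 0.888889 · 144.)

Var(X) = m_2 − m_1² = 272.000000 − 144 = 128.000000.


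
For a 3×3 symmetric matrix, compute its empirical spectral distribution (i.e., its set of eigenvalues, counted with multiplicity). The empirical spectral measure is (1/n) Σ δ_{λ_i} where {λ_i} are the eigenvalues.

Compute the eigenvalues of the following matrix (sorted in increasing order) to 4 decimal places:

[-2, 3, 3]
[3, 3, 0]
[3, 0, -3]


Since M is real symmetric, all three eigenvalues are real; they are the roots of det(λI − M) = λ³ − (tr M) λ² + s λ − det M, where s is the sum of the principal 2×2 minors.
tr M = -2 + 3 + (-3) = -2.
s = ((-2)·3 − 3²) + ((-2)·(-3) − 3²) + (3·(-3) − 0²) = -15 + (-3) + (-9) = -27.
det M (expand along row 1) = (-2)·(-9) − 3·(-9) + 3·(-9) = 18.
Characteristic polynomial: λ³ + 2λ² − 27λ − 18 = 0.
Substitute λ = y + (tr M)/3 = y − 0.666667 to remove the quadratic term: y³ + p·y + q = 0 with p = s − (tr M)²/3 = -28.333333 and q = −2(tr M)³/27 + (tr M)·s/3 − det M = 0.592593.
Three real roots ⇒ use the trigonometric (Viète) form: r = 2√(−p/3) = 6.146363, φ = arccos(3q/(p·r)) = arccos(-0.010208) = 1.581005 rad.
y_k = r·cos(φ/3 − 2πk/3) for k = 0, 1, 2 gives y = 5.312418, 0.020915, -5.333333.
λ_k = y_k − 0.666667 gives λ = 4.6458, -0.6458, -6.0000 (check: the sum is -2.0000 = tr M).

Eigenvalues sorted in increasing order: [-6.0000, -0.6458, 4.6458].


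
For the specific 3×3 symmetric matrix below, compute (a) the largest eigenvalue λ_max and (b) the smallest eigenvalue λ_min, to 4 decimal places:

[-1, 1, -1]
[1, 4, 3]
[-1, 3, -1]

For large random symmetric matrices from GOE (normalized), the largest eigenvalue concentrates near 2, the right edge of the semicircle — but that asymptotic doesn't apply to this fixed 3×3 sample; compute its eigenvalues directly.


Since M is real symmetric, all three eigenvalues are real; they are the roots of det(λI − M) = λ³ − (tr M) λ² + s λ − det M, where s is the sum of the principal 2×2 minors.
tr M = -1 + 4 + (-1) = 2.
s = ((-1)·4 − 1²) + ((-1)·(-1) − (-1)²) + (4·(-1) − 3²) = -5 + 0 + (-13) = -18.
det M (expand along row 1) = (-1)·(-13) − 1·2 + (-1)·7 = 4.
Characteristic polynomial: λ³ − 2λ² − 18λ − 4 = 0.
Substitute λ = y + (tr M)/3 = y + 0.666667 to remove the quadratic term: y³ + p·y + q = 0 with p = s − (tr M)²/3 = -19.333333 and q = −2(tr M)³/27 + (tr M)·s/3 − det M = -16.592593.
Three real roots ⇒ use the trigonometric (Viète) form: r = 2√(−p/3) = 5.077182, φ = arccos(3q/(p·r)) = arccos(0.507114) = 1.038963 rad.
y_k = r·cos(φ/3 − 2πk/3) for k = 0, 1, 2 gives y = 4.775739, -0.895365, -3.880374.
λ_k = y_k + 0.666667 gives λ = 5.4424, -0.2287, -3.2137 (check: the sum is 2.0000 = tr M).

Hence λ_max = 5.4424 and λ_min = -3.2137.


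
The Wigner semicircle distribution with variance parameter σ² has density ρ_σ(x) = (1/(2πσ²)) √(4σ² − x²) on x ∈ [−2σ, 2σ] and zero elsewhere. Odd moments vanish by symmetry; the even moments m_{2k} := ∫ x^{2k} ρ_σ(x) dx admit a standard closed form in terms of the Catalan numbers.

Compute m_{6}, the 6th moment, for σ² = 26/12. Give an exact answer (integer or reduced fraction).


By the scaled semicircle moment identity, m_{2k} = σ^{2k} · C_k with k = 3.
C_3 = (1/(k+1)) · C(2k, k) = (1/4) · C(6, 3) = (1/4) · 20 = 5.
σ^{2k} = (σ²)^k = (26/12)^3 = 2197/216.

Therefore m_{6} = σ^{6} · C_3 = (2197/216) · 5 = 10985/216.


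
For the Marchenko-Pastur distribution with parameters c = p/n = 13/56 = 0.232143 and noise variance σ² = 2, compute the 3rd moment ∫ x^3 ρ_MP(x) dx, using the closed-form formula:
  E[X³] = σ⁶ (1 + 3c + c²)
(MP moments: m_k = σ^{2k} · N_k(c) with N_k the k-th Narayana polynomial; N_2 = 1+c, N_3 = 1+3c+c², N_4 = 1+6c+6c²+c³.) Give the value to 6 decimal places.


E[X³] = σ⁶ (1 + 3c + c²) (third MP moment). With σ² = 2 (so σ⁶ = 8) and c = 13/56 = 0.232143: E[X³] = 8 · (1 + 3·0.232143 + (0.232143)²) = 8 · 1.750319.

So E[X^3] = 14.002551.


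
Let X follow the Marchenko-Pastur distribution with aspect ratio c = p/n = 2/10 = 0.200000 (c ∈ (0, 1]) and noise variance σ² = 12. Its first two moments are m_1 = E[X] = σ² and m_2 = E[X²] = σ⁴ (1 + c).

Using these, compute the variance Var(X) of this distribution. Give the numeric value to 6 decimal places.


m_1 = E[X] = σ² = 12, so m_1² = 144.
m_2 = E[X²] = σ⁴ (1 + c) = 144 · (1 + 0.200000) = 144 · 1.200000 = 172.800000.
(Note m_2 − m_1² simplifies to c · σ⁴ = 0.200000 · 144.)

Var(X) = m_2 − m_1² = 172.800000 − 144 = 28.800000.


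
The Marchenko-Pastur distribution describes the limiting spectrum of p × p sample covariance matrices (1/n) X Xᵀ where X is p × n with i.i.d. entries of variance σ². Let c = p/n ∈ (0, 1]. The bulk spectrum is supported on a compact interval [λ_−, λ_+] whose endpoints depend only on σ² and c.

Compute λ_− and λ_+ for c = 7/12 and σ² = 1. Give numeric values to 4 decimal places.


c = 7/12 = 0.583333; √c = 0.763763.
λ_− = σ² (1 − √c)² = 1 · (1 − 0.763763)² = 1 · (0.236237)² = 0.055808.
λ_+ = σ² (1 + √c)² = 1 · (1 + 0.763763)² = 1 · (1.763763)² = 3.110859.

Rounded to 4 decimal places: λ_− ≈ 0.0558, λ_+ ≈ 3.1109.


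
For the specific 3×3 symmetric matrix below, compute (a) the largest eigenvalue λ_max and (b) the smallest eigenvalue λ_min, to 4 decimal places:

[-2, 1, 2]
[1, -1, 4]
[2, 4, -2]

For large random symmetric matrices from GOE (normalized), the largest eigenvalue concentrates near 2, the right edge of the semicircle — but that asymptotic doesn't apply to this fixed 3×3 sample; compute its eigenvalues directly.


Since M is real symmetric, all three eigenvalues are real; they are the roots of det(λI − M) = λ³ − (tr M) λ² + s λ − det M, where s is the sum of the principal 2×2 minors.
tr M = -2 + (-1) + (-2) = -5.
s = ((-2)·(-1) − 1²) + ((-2)·(-2) − 2²) + ((-1)·(-2) − 4²) = 1 + 0 + (-14) = -13.
det M (expand along row 1) = (-2)·(-14) − 1·(-10) + 2·6 = 50.
Characteristic polynomial: λ³ + 5λ² − 13λ − 50 = 0.
Substitute λ = y + (tr M)/3 = y − 1.666667 to remove the quadratic term: y³ + p·y + q = 0 with p = s − (tr M)²/3 = -21.333333 and q = −2(tr M)³/27 + (tr M)·s/3 − det M = -19.074074.
Three real roots ⇒ use the trigonometric (Viète) form: r = 2√(−p/3) = 5.333333, φ = arccos(3q/(p·r)) = arccos(0.502930) = 1.043811 rad.
y_k = r·cos(φ/3 − 2πk/3) for k = 0, 1, 2 gives y = 5.013750, -0.932052, -4.081698.
λ_k = y_k − 1.666667 gives λ = 3.3471, -2.5987, -5.7484 (check: the sum is -5.0000 = tr M).

Hence λ_max = 3.3471 and λ_min = -5.7484.


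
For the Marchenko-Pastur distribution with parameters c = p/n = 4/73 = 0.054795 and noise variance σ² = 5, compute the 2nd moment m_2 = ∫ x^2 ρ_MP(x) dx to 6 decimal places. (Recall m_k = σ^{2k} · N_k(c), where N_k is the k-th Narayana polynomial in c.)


E[X²] = σ⁴ (1 + c) (second MP moment). With σ² = 5 (so σ⁴ = 25) and c = 4/73 = 0.054795: E[X²] = 25 · (1 + 0.054795) = 25 · 1.054795.

So E[X^2] = 26.369863.


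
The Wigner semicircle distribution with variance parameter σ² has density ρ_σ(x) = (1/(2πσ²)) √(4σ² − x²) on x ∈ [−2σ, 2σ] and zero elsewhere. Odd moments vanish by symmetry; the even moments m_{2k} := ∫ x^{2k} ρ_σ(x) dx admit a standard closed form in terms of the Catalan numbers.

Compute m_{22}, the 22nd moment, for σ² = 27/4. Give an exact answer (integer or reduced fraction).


By the scaled semicircle moment identity, m_{2k} = σ^{2k} · C_k with k = 11.
C_11 = (1/(k+1)) · C(2k, k) = (1/12) · C(22, 11) = (1/12) · 705432 = 58786.
σ^{2k} = (σ²)^k = (27/4)^11 = 5559060566555523/4194304.

Therefore m_{22} = σ^{22} · C_11 = (5559060566555523/4194304) · 58786 = 163397467232766487539/2097152.


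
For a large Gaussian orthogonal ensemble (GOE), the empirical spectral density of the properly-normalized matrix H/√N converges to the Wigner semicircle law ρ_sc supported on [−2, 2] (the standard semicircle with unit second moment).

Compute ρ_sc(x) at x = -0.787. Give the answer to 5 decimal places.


ρ_sc(x) = (1/(2π)) √(4 − x²). With x = -0.787:
  4 − x² = 4 − (-0.787)² = 4 − 0.619369 = 3.380631.
  √(4 − x²) = 1.838649.
  1/(2π) = 0.159155.
  ρ_sc(-0.787) = 0.159155 · 1.838649 = 0.292630.

Rounded to 5 decimal places: ρ_sc(-0.787) ≈ 0.29263.


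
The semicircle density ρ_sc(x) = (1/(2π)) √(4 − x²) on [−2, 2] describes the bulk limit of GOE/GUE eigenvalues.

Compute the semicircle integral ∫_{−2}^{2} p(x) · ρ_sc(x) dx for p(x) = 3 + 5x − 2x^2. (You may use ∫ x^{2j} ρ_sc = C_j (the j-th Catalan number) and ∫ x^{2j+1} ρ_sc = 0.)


Write p(x) = Σ a_i x^i, split into monomials and integrate each against ρ_sc separately.
Using ∫ x^{2j} ρ_sc = C_j = (1/(j+1)) C(2j, j) (Catalan numbers) and ∫ x^{2j+1} ρ_sc = 0 (odd monomials vanish by symmetry):
  i = 0 (even): a_0 · C_{0} = 3 · 1 = 3
  i = 1 (odd): ∫ x^1 ρ_sc = 0 (vanishes)
  i = 2 (even): a_2 · C_{1} = -2 · 1 = -2

Summing the contributions: ∫_{−2}^{2} p(x) ρ_sc(x) dx = 3 + (-2) = 1.


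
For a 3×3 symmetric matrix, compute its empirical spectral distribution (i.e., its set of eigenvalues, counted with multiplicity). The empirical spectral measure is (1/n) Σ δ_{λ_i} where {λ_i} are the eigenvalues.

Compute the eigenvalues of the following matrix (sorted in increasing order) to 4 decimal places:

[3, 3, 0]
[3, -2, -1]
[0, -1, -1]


Since M is real symmetric, all three eigenvalues are real; they are the roots of det(λI − M) = λ³ − (tr M) λ² + s λ − det M, where s is the sum of the principal 2×2 minors.
tr M = 3 + (-2) + (-1) = 0.
s = (3·(-2) − 3²) + (3·(-1) − 0²) + ((-2)·(-1) − (-1)²) = -15 + (-3) + 1 = -17.
det M (expand along row 1) = 3·1 − 3·(-3) + 0·(-3) = 12.
Characteristic polynomial: λ³ − 17λ − 12 = 0.
Substitute λ = y + (tr M)/3 = y + 0.000000 to remove the quadratic term: y³ + p·y + q = 0 with p = s − (tr M)²/3 = -17.000000 and q = −2(tr M)³/27 + (tr M)·s/3 − det M = -12.000000.
Three real roots ⇒ use the trigonometric (Viète) form: r = 2√(−p/3) = 4.760952, φ = arccos(3q/(p·r)) = arccos(0.444795) = 1.109851 rad.
y_k = r·cos(φ/3 − 2πk/3) for k = 0, 1, 2 gives y = 4.438851, -0.728638, -3.710214.
λ_k = y_k + 0.000000 gives λ = 4.4389, -0.7286, -3.7102 (check: the sum is 0.0000 = tr M).

Eigenvalues sorted in increasing order: [-3.7102, -0.7286, 4.4389].


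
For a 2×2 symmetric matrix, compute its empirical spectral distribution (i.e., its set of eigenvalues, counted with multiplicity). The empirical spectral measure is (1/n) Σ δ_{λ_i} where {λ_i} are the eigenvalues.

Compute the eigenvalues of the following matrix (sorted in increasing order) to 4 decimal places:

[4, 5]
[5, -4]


Since M is real symmetric, both eigenvalues are real; they are the roots of det(λI − M) = λ² − (tr M) λ + det M.
tr M = 4 + (-4) = 0.
det M = 4·(-4) − 5² = -16 − 25 = -41.
Characteristic polynomial: λ² − 41 = 0.
Discriminant Δ = (tr M)² − 4·det M = 0 − (-164) = 164; √Δ = 12.806248.
λ = (tr M ± √Δ)/2 = (0 ± 12.806248)/2, giving (tr M − √Δ)/2 = -6.4031 and (tr M + √Δ)/2 = 6.4031.

Eigenvalues sorted in increasing order: [-6.4031, 6.4031].


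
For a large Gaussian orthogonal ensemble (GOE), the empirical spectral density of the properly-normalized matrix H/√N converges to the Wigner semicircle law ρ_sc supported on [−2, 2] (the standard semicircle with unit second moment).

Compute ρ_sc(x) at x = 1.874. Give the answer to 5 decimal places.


ρ_sc(x) = (1/(2π)) √(4 − x²). With x = 1.874:
  4 − x² = 4 − (1.874)² = 4 − 3.511876 = 0.488124.
  √(4 − x²) = 0.698659.
  1/(2π) = 0.159155.
  ρ_sc(1.874) = 0.159155 · 0.698659 = 0.111195.

Rounded to 5 decimal places: ρ_sc(1.874) ≈ 0.11119.


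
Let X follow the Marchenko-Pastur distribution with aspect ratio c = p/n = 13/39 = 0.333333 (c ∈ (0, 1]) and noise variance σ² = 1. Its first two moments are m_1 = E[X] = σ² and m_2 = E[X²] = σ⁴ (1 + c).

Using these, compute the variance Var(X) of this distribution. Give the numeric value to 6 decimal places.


m_1 = E[X] = σ² = 1, so m_1² = 1.
m_2 = E[X²] = σ⁴ (1 + c) = 1 · (1 + 0.333333) = 1 · 1.333333 = 1.333333.
(Note m_2 − m_1² simplifies to c · σ⁴ = 0.333333 · 1.)

Var(X) = m_2 − m_1² = 1.333333 − 1 = 0.333333.


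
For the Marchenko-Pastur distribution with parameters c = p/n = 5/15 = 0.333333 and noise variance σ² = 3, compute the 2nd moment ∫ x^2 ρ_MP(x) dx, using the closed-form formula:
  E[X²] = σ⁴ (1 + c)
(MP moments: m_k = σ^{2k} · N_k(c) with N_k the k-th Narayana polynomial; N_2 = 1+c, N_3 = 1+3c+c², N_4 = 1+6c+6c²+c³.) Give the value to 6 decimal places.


E[X²] = σ⁴ (1 + c) (second MP moment). With σ² = 3 (so σ⁴ = 9) and c = 5/15 = 0.333333: E[X²] = 9 · (1 + 0.333333) = 9 · 1.333333.

So E[X^2] = 12.000000.


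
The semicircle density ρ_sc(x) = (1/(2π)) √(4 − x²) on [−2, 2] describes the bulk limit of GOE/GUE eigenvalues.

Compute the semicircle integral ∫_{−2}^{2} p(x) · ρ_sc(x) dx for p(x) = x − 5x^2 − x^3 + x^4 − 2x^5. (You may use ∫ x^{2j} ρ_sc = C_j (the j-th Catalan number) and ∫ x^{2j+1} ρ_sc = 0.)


Write p(x) = Σ a_i x^i, split into monomials and integrate each against ρ_sc separately.
Using ∫ x^{2j} ρ_sc = C_j = (1/(j+1)) C(2j, j) (Catalan numbers) and ∫ x^{2j+1} ρ_sc = 0 (odd monomials vanish by symmetry):
  i = 1 (odd): ∫ x^1 ρ_sc = 0 (vanishes)
  i = 2 (even): a_2 · C_{1} = -5 · 1 = -5
  i = 3 (odd): ∫ x^3 ρ_sc = 0 (vanishes)
  i = 4 (even): a_4 · C_{2} = 1 · 2 = 2
  i = 5 (odd): ∫ x^5 ρ_sc = 0 (vanishes)

Summing the contributions: ∫_{−2}^{2} p(x) ρ_sc(x) dx = (-5) + 2 = -3.


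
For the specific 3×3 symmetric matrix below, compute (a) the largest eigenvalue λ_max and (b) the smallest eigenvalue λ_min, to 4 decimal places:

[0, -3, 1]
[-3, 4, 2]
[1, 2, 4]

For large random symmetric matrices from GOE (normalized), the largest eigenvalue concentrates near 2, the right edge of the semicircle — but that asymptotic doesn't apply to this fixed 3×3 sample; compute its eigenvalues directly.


Since M is real symmetric, all three eigenvalues are real; they are the roots of det(λI − M) = λ³ − (tr M) λ² + s λ − det M, where s is the sum of the principal 2×2 minors.
tr M = 0 + 4 + 4 = 8.
s = (0·4 − (-3)²) + (0·4 − 1²) + (4·4 − 2²) = -9 + (-1) + 12 = 2.
det M (expand along row 1) = 0·12 − (-3)·(-14) + 1·(-10) = -52.
Characteristic polynomial: λ³ − 8λ² + 2λ + 52 = 0.
Substitute λ = y + (tr M)/3 = y + 2.666667 to remove the quadratic term: y³ + p·y + q = 0 with p = s − (tr M)²/3 = -19.333333 and q = −2(tr M)³/27 + (tr M)·s/3 − det M = 19.407407.
Three real roots ⇒ use the trigonometric (Viète) form: r = 2√(−p/3) = 5.077182, φ = arccos(3q/(p·r)) = arccos(-0.593143) = 2.205753 rad.
y_k = r·cos(φ/3 − 2πk/3) for k = 0, 1, 2 gives y = 3.765555, 1.066592, -4.832147.
λ_k = y_k + 2.666667 gives λ = 6.4322, 3.7333, -2.1655 (check: the sum is 8.0000 = tr M).

Hence λ_max = 6.4322 and λ_min = -2.1655.


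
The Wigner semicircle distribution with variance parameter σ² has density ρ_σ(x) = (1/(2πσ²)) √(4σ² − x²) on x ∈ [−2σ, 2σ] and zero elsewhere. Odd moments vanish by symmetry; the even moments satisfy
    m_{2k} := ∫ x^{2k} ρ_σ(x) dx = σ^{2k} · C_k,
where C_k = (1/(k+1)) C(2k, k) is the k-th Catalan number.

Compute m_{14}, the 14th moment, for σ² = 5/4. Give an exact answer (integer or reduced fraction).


By the scaled semicircle moment identity, m_{2k} = σ^{2k} · C_k with k = 7.
C_7 = (1/(k+1)) · C(2k, k) = (1/8) · C(14, 7) = (1/8) · 3432 = 429.
σ^{2k} = (σ²)^k = (5/4)^7 = 78125/16384.

Therefore m_{14} = σ^{14} · C_7 = (78125/16384) · 429 = 33515625/16384.
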